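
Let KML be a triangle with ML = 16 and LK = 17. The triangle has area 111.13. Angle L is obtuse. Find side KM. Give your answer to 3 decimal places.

From area = ½·ML·LK·sin L, we get sin L = 2·area/(ML·LK) ≈ 0.81713.
Taking the obtuse solution, ∠L ≈ 2.1852 rad.
Law of cosines then gives KM ≈ 29.302.

29.302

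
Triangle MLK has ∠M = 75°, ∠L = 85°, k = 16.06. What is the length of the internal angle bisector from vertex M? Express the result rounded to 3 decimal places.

t_M ≈ 18.970

The third angle is ∠K = 180° − ∠M − ∠L = 20.00°.
Law of sines: m = k·sin M/sin K ≈ 45.356.
Law of sines: l = k·sin L/sin K ≈ 46.778.
The bisector from M has length 2·l·k·cos(∠M/2)/(l+k) ≈ 18.97.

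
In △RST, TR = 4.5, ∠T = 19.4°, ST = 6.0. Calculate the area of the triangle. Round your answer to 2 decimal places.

Area = ½·ST·TR·sin T ≈ 4.4842.

4.48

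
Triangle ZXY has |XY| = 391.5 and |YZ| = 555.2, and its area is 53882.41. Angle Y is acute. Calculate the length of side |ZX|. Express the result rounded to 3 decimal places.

From area = ½·|XY|·|YZ|·sin Y, we get sin Y = 2·area/(|XY|·|YZ|) ≈ 0.49579.
Taking the acute solution, ∠Y ≈ 0.519 rad.
Law of cosines then gives |ZX| ≈ 289.81.

289.807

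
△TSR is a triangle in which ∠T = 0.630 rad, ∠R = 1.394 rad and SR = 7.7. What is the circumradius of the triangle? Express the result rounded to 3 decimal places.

The third angle is ∠S = π − ∠R − ∠T = 1.118 rad.
Law of sines: RT = SR·sin S/sin T ≈ 11.75.
Law of sines: TS = SR·sin R/sin T ≈ 12.866.
Circumradius = SR/(2 sin T) ≈ 6.5349.

6.535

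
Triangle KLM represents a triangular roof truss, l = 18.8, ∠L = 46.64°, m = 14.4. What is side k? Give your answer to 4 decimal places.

25.5017

Law of sines: sin M = m·sin L/l ≈ 0.55689.
Since l ≥ m, only the acute value applies: ∠M ≈ 33.84°.
Then ∠K = 180° − ∠L − ∠M ≈ 99.52°.
Law of sines gives k = l·sin K/sin L ≈ 25.502.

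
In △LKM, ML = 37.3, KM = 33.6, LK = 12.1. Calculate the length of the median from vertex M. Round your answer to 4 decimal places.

Median from M: ½√(2·KM² + 2·ML² − LK²) ≈ 34.979.

m_M ≈ 34.9789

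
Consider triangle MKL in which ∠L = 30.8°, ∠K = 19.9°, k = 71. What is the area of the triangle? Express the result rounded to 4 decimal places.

area ≈ 2934.1401

The third angle is ∠M = 180° − ∠K − ∠L = 129.30°.
Law of sines: m = k·sin M/sin K ≈ 161.42.
Law of sines: l = k·sin L/sin K ≈ 106.81.
Area = ½·k·m·sin L ≈ 2934.1.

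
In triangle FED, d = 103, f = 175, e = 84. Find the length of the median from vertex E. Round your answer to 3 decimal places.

m_E ≈ 137.306

Median from E: ½√(2·d² + 2·f² − e²) ≈ 137.31.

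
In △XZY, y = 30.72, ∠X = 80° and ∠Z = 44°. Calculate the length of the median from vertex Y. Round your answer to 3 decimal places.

27.590

The third angle is ∠Y = 180° − ∠X − ∠Z = 56.00°.
Law of sines: x = y·sin X/sin Y ≈ 36.492.
Law of sines: z = y·sin Z/sin Y ≈ 25.741.
Median from Y: ½√(2·x² + 2·z² − y²) ≈ 27.59.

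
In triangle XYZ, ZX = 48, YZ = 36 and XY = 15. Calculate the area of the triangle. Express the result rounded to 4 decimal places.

Semiperimeter s = (36 + 48 + 15)/2 = 49.5.
Heron's formula: area = √(49.5·13.5·1.5·34.5) ≈ 185.96.

185.9622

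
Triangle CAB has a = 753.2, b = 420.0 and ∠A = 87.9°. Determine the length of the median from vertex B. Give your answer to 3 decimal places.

Law of sines: sin B = b·sin A/a ≈ 0.55725.
Since a ≥ b, only the acute value applies: ∠B ≈ 33.87°.
Then ∠C = 180° − ∠A − ∠B ≈ 58.23°.
Law of sines gives c = a·sin C/sin A ≈ 640.81.
Median from B: ½√(2·c² + 2·a² − b²) ≈ 666.99.

666.988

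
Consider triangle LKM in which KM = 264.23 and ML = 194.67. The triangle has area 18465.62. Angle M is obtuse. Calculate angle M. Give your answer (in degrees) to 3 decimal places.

From area = ½·KM·ML·sin M, we get sin M = 2·area/(KM·ML) ≈ 0.71798.
Taking the obtuse solution, ∠M ≈ 134.11°.

∠M ≈ 134.112°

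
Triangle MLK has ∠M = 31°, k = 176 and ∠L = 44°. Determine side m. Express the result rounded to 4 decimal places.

93.8444

The third angle is ∠K = 180° − ∠M − ∠L = 105.00°.
Law of sines: m = k·sin M/sin K ≈ 93.844.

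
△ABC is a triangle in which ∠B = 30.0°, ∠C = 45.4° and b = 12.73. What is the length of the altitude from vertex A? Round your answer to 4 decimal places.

The third angle is ∠A = 180° − ∠B − ∠C = 104.60°.
Law of sines: a = b·sin A/sin B ≈ 24.638.
Law of sines: c = b·sin C/sin B ≈ 18.128.
Area = ½·b·a·sin C ≈ 111.66.
The altitude from A has length 2·area/a ≈ 9.0641.

h_A ≈ 9.0641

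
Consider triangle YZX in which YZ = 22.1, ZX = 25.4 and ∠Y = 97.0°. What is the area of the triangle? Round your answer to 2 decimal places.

Law of sines: sin X = YZ·sin Y/ZX ≈ 0.86359.
Since ZX ≥ YZ, only the acute value applies: ∠X ≈ 59.72°.
Then ∠Z = 180° − ∠Y − ∠X ≈ 23.28°.
Law of sines gives XY = ZX·sin Z/sin Y ≈ 10.113.
Area = ½·ZX·YZ·sin Z ≈ 110.92.

110.92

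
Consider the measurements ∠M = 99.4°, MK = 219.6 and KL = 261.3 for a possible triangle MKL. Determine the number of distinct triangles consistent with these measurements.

1

MK·sin M = 219.6·sin(99.4°) ≈ 216.7.
Since ∠M is not acute, a triangle exists only if KL > MK; here KL > MK, so there is exactly one triangle.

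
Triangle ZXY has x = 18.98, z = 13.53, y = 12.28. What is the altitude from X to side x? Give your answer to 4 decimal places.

8.7262

Semiperimeter s = (13.53 + 18.98 + 12.28)/2 = 22.395.
Heron's formula: area = √(22.395·8.865·3.415·10.115) ≈ 82.812.
The altitude from X has length 2·area/x ≈ 8.7262.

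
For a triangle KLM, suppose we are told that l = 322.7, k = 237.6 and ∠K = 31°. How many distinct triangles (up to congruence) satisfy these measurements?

2

l·sin K = 322.7·sin(31°) ≈ 166.2.
Since l sin K < k < l (166.2 < 237.6 < 322.7), two triangles exist.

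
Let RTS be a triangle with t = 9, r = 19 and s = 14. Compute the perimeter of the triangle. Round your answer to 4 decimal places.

perimeter ≈ 42.0000

Perimeter = 19 + 9 + 14 = 42.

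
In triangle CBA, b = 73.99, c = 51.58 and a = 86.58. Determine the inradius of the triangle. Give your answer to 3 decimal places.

Semiperimeter s = (51.58 + 73.99 + 86.58)/2 = 106.07.
Heron's formula: area = √(106.07·54.495·32.085·19.495) ≈ 1901.5.
Inradius = area/s = 1901.5/106.07 ≈ 17.926.

17.926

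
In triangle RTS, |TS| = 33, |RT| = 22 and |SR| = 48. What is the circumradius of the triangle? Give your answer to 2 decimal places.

27.78

By the law of cosines, cos R = (|SR|² + |RT|² − |TS|²) / (2·|SR|·|RT|) ≈ 0.80445, so ∠R ≈ 36.44°.
Circumradius = |TS|/(2 sin R) ≈ 27.777.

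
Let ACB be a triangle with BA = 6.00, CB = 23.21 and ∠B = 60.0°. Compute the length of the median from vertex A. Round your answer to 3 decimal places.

m_A ≈ 10.052

By the law of cosines, AC² = CB² + BA² − 2·CB·BA·cos B = 435.44, so AC ≈ 20.867.
Median from A: ½√(2·BA² + 2·AC² − CB²) ≈ 10.052.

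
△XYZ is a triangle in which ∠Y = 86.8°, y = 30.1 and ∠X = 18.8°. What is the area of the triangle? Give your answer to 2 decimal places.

140.83

The third angle is ∠Z = 180° − ∠X − ∠Y = 74.40°.
Law of sines: x = y·sin X/sin Y ≈ 9.7153.
Law of sines: z = y·sin Z/sin Y ≈ 29.036.
Area = ½·y·x·sin Z ≈ 140.83.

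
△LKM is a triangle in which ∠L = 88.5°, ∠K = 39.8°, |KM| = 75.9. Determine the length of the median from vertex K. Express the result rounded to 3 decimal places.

The third angle is ∠M = 180° − ∠L − ∠K = 51.70°.
Law of sines: |ML| = |KM|·sin K/sin L ≈ 48.601.
Law of sines: |LK| = |KM|·sin M/sin L ≈ 59.585.
Median from K: ½√(2·|LK|² + 2·|KM|² − |ML|²) ≈ 63.758.

m_K ≈ 63.758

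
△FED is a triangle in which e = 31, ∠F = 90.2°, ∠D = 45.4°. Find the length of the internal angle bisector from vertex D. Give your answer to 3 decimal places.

t_D ≈ 33.652

The third angle is ∠E = 180° − ∠D − ∠F = 44.40°.
Law of sines: f = e·sin F/sin E ≈ 44.307.
Law of sines: d = e·sin D/sin E ≈ 31.548.
The bisector from D has length 2·f·e·cos(∠D/2)/(f+e) ≈ 33.652.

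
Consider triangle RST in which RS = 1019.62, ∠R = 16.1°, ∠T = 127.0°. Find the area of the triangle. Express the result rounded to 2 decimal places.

The third angle is ∠S = 180° − ∠T − ∠R = 36.90°.
Law of sines: ST = RS·sin R/sin T ≈ 354.05.
Law of sines: TR = RS·sin S/sin T ≈ 766.56.
Area = ½·RS·ST·sin S ≈ 1.0837e+05.

area ≈ 108374.28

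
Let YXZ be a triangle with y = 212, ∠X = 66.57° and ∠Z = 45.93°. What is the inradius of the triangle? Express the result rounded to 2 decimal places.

r ≈ 54.60

The third angle is ∠Y = 180° − ∠X − ∠Z = 67.50°.
Law of sines: x = y·sin X/sin Y ≈ 210.55.
Law of sines: z = y·sin Z/sin Y ≈ 164.87.
Area = ½·y·x·sin Z ≈ 16035.
Semiperimeter s = (212+210.55+164.87)/2 = 293.71.
Inradius = area/s = 16035/293.71 ≈ 54.596.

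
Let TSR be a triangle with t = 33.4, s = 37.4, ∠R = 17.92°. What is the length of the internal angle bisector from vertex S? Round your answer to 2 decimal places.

By the law of cosines, r² = t² + s² − 2·t·s·cos R = 137.2, so r ≈ 11.713.
Law of cosines again: cos S = (r² + t² − s²)/(2·r·t) ≈ -0.18659, so ∠S ≈ 100.75°.
The bisector from S has length 2·r·t·cos(∠S/2)/(r+t) ≈ 11.061.

t_S ≈ 11.06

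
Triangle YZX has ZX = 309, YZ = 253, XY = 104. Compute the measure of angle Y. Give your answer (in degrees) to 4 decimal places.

By the law of cosines, cos Y = (XY² + YZ² − ZX²) / (2·XY·YZ) ≈ -0.39252, so ∠Y ≈ 113.11°.

∠Y ≈ 113.1114°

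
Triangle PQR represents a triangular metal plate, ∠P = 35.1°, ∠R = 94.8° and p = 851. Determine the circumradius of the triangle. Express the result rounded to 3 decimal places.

The third angle is ∠Q = 180° − ∠R − ∠P = 50.10°.
Law of sines: q = p·sin Q/sin P ≈ 1135.4.
Law of sines: r = p·sin R/sin P ≈ 1474.8.
Circumradius = p/(2 sin P) ≈ 739.99.

739.993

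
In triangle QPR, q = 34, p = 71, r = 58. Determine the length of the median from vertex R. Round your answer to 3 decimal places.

m_R ≈ 47.513

Median from R: ½√(2·q² + 2·p² − r²) ≈ 47.513.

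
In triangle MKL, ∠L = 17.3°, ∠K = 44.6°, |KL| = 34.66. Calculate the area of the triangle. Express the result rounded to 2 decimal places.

area ≈ 142.18

The third angle is ∠M = 180° − ∠K − ∠L = 118.10°.
Law of sines: |LM| = |KL|·sin K/sin M ≈ 27.589.
Law of sines: |MK| = |KL|·sin L/sin M ≈ 11.684.
Area = ½·|KL|·|LM|·sin L ≈ 142.18.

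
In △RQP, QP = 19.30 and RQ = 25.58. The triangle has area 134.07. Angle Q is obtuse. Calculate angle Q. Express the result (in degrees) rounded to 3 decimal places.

From area = ½·RQ·QP·sin Q, we get sin Q = 2·area/(RQ·QP) ≈ 0.54313.
Taking the obtuse solution, ∠Q ≈ 147.10°.

147.103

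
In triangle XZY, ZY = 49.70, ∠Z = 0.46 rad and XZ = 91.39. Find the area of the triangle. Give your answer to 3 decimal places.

Area = ½·XZ·ZY·sin Z ≈ 1008.2.

area ≈ 1008.225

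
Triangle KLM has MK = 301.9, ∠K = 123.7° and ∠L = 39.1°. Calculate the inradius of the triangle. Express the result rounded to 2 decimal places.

42.24

The third angle is ∠M = 180° − ∠K − ∠L = 17.20°.
Law of sines: LM = MK·sin K/sin L ≈ 398.25.
Law of sines: KL = MK·sin M/sin L ≈ 141.55.
Area = ½·MK·LM·sin M ≈ 17777.
Semiperimeter s = (398.25+301.9+141.55)/2 = 420.85.
Inradius = area/s = 17777/420.85 ≈ 42.24.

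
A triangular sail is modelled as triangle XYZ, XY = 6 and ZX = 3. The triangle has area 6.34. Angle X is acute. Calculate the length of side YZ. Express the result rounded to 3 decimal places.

From area = ½·ZX·XY·sin X, we get sin X = 2·area/(ZX·XY) ≈ 0.70444.
Taking the acute solution, ∠X ≈ 44.78°.
Law of cosines then gives YZ ≈ 4.4101.

4.410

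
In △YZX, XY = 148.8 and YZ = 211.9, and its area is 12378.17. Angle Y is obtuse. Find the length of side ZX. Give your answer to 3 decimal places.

From area = ½·XY·YZ·sin Y, we get sin Y = 2·area/(XY·YZ) ≈ 0.78515.
Taking the obtuse solution, ∠Y ≈ 2.2387 rad.
Law of cosines then gives ZX ≈ 325.73.

325.726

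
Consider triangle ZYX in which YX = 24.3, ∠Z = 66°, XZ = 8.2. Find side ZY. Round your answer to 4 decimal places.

Law of sines: sin Y = XZ·sin Z/YX ≈ 0.30827.
Since YX ≥ XZ, only the acute value applies: ∠Y ≈ 17.96°.
Then ∠X = 180° − ∠Z − ∠Y ≈ 96.04°.
Law of sines gives ZY = YX·sin X/sin Z ≈ 26.452.

26.4518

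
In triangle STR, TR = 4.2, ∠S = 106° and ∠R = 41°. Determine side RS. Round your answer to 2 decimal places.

2.38

The third angle is ∠T = 180° − ∠R − ∠S = 33.00°.
Law of sines: RS = TR·sin T/sin S ≈ 2.3797.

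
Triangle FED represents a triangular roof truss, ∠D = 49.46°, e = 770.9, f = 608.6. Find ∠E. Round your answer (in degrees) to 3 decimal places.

∠E ≈ 79.599°

By the law of cosines, d² = f² + e² − 2·f·e·cos D = 3.5478e+05, so d ≈ 595.63.
Law of cosines again: cos E = (d² + f² − e²)/(2·d·f) ≈ 0.18053, so ∠E ≈ 79.60°.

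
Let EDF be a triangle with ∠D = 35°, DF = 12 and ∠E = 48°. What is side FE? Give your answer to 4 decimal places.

9.2619

The third angle is ∠F = 180° − ∠E − ∠D = 97.00°.
Law of sines: FE = DF·sin D/sin E ≈ 9.2619.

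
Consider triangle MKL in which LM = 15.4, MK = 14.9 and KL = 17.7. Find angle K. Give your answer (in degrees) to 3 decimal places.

By the law of cosines, cos K = (MK² + KL² − LM²) / (2·MK·KL) ≈ 0.56524, so ∠K ≈ 55.58°.

55.581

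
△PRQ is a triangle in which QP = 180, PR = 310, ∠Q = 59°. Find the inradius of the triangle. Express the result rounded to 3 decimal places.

r ≈ 65.512

Law of sines: sin R = QP·sin Q/PR ≈ 0.49771.
Since PR ≥ QP, only the acute value applies: ∠R ≈ 29.85°.
Then ∠P = 180° − ∠Q − ∠R ≈ 91.15°.
Law of sines gives RQ = PR·sin P/sin Q ≈ 361.58.
Area = ½·PR·QP·sin P ≈ 27894.
Semiperimeter s = (361.58+180+310)/2 = 425.79.
Inradius = area/s = 27894/425.79 ≈ 65.512.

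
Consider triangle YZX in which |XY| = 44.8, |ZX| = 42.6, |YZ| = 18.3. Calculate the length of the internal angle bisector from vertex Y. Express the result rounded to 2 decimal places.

t_Y ≈ 21.12

By the law of cosines, cos Y = (|XY|² + |YZ|² − |ZX|²) / (2·|XY|·|YZ|) ≈ 0.32151, so ∠Y ≈ 71.25°.
The bisector from Y has length 2·|XY|·|YZ|·cos(∠Y/2)/(|XY|+|YZ|) ≈ 21.123.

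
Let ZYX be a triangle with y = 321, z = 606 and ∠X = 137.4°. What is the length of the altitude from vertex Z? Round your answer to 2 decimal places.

By the law of cosines, x² = z² + y² − 2·z·y·cos X = 7.5666e+05, so x ≈ 869.86.
Area = ½·z·y·sin X ≈ 65835.
The altitude from Z has length 2·area/z ≈ 217.28.

217.28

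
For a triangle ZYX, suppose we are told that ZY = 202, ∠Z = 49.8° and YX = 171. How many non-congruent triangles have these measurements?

2

ZY·sin Z = 202·sin(49.8°) ≈ 154.3.
Since ZY sin Z < YX < ZY (154.3 < 171 < 202), two triangles exist.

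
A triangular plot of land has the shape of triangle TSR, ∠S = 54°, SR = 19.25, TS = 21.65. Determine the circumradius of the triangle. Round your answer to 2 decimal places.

11.55

By the law of cosines, RT² = TS² + SR² − 2·TS·SR·cos S = 349.35, so RT ≈ 18.691.
Area = ½·TS·SR·sin S ≈ 168.58.
Circumradius = RT/(2 sin S) ≈ 11.552.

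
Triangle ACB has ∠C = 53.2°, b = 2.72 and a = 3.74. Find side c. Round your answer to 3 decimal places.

3.033

By the law of cosines, c² = b² + a² − 2·b·a·cos C = 9.1985, so c ≈ 3.0329.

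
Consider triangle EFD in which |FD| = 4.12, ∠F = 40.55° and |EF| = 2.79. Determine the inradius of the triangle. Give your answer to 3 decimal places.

r ≈ 0.778

By the law of cosines, |DE|² = |EF|² + |FD|² − 2·|EF|·|FD|·cos F = 7.2901, so |DE| ≈ 2.7.
Area = ½·|EF|·|FD|·sin F ≈ 3.7365.
Semiperimeter s = (4.12+2.7+2.79)/2 = 4.805.
Inradius = area/s = 3.7365/4.805 ≈ 0.77762.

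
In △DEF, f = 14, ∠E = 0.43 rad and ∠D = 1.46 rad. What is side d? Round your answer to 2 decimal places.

14.65

The third angle is ∠F = π − ∠D − ∠E = 1.252 rad.
Law of sines: d = f·sin D/sin F ≈ 14.654.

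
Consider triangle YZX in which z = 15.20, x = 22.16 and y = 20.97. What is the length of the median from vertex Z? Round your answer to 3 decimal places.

20.190

Median from Z: ½√(2·x² + 2·y² − z²) ≈ 20.19.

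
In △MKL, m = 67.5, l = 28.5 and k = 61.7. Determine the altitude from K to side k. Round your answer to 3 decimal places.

Semiperimeter s = (67.5 + 61.7 + 28.5)/2 = 78.85.
Heron's formula: area = √(78.85·11.35·17.15·50.35) ≈ 879.08.
The altitude from K has length 2·area/k ≈ 28.495.

28.495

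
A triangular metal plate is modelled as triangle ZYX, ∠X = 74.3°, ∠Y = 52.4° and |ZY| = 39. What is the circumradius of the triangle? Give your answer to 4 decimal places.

The third angle is ∠Z = 180° − ∠Y − ∠X = 53.30°.
Law of sines: |YX| = |ZY|·sin Z/sin X ≈ 32.481.
Law of sines: |XZ| = |ZY|·sin Y/sin X ≈ 32.097.
Circumradius = |ZY|/(2 sin X) ≈ 20.256.

R ≈ 20.2557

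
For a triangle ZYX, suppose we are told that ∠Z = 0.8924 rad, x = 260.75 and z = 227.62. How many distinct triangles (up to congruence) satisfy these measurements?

x·sin Z = 260.75·sin(0.8924 rad) ≈ 203.
Since x sin Z < z < x (203 < 227.62 < 260.75), two triangles exist.

2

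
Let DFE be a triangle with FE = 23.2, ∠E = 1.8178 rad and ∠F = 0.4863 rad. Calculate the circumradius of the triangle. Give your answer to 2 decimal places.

The third angle is ∠D = π − ∠F − ∠E = 0.8375 rad.
Law of sines: ED = FE·sin F/sin D ≈ 14.594.
Law of sines: DF = FE·sin E/sin D ≈ 30.278.
Circumradius = FE/(2 sin D) ≈ 15.613.

R ≈ 15.61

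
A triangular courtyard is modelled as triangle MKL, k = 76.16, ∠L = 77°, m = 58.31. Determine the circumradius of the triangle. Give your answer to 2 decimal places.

R ≈ 43.55

By the law of cosines, l² = m² + k² − 2·m·k·cos L = 7202.4, so l ≈ 84.867.
Area = ½·m·k·sin L ≈ 2163.5.
Circumradius = l/(2 sin L) ≈ 43.55.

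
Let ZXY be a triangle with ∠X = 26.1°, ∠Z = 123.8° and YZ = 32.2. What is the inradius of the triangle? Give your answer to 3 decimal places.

The third angle is ∠Y = 180° − ∠Z − ∠X = 30.10°.
Law of sines: XY = YZ·sin Z/sin X ≈ 60.821.
Law of sines: ZX = YZ·sin Y/sin X ≈ 36.707.
Area = ½·YZ·XY·sin Y ≈ 491.09.
Semiperimeter s = (60.821+32.2+36.707)/2 = 64.864.
Inradius = area/s = 491.09/64.864 ≈ 7.5711.

r ≈ 7.571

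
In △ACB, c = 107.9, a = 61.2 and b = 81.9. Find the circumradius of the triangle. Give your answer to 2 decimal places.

By the law of cosines, cos A = (c² + b² − a²) / (2·c·b) ≈ 0.82633, so ∠A ≈ 34.28°.
Circumradius = a/(2 sin A) ≈ 54.334.

54.33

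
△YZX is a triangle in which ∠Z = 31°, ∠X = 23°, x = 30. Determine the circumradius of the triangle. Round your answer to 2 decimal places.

R ≈ 38.39

The third angle is ∠Y = 180° − ∠Z − ∠X = 126.00°.
Law of sines: y = x·sin Y/sin X ≈ 62.116.
Law of sines: z = x·sin Z/sin X ≈ 39.544.
Circumradius = x/(2 sin X) ≈ 38.39.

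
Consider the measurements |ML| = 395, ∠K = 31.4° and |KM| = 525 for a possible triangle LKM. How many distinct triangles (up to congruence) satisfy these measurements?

2

|KM|·sin K = 525·sin(31.4°) ≈ 273.5.
Since |KM| sin K < |ML| < |KM| (273.5 < 395 < 525), two triangles exist.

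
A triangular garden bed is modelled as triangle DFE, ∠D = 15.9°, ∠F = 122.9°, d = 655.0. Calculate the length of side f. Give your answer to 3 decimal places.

The third angle is ∠E = 180° − ∠D − ∠F = 41.20°.
Law of sines: f = d·sin F/sin D ≈ 2007.4.

2007.419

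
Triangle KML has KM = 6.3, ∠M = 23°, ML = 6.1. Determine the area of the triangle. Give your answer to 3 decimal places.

area ≈ 7.508

Area = ½·KM·ML·sin M ≈ 7.5079.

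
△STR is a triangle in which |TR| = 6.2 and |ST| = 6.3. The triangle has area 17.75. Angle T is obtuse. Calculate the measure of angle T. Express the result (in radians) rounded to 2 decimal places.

∠T ≈ 2.00 rad

From area = ½·|ST|·|TR|·sin T, we get sin T = 2·area/(|ST|·|TR|) ≈ 0.90886.
Taking the obtuse solution, ∠T ≈ 2.0011 rad.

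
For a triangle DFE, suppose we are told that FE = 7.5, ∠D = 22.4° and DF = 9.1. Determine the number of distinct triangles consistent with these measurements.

DF·sin D = 9.1·sin(22.4°) ≈ 3.468.
Since DF sin D < FE < DF (3.468 < 7.5 < 9.1), two triangles exist.

2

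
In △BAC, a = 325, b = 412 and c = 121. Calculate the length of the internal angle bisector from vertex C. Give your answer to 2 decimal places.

360.96

By the law of cosines, cos C = (b² + a² − c²) / (2·b·a) ≈ 0.97359, so ∠C ≈ 13.20°.
The bisector from C has length 2·b·a·cos(∠C/2)/(b+a) ≈ 360.96.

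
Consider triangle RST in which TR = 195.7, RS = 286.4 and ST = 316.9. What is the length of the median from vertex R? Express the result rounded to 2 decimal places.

Median from R: ½√(2·TR² + 2·RS² − ST²) ≈ 187.23.

m_R ≈ 187.23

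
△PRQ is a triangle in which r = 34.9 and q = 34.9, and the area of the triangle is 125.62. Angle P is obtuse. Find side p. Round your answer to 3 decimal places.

69.424

From area = ½·r·q·sin P, we get sin P = 2·area/(r·q) ≈ 0.20627.
Taking the obtuse solution, ∠P ≈ 168.10°.
Law of cosines then gives p ≈ 69.424.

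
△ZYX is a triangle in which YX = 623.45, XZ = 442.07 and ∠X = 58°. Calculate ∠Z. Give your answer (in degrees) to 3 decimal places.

78.072

By the law of cosines, ZY² = YX² + XZ² − 2·YX·XZ·cos X = 2.9202e+05, so ZY ≈ 540.38.
Law of cosines again: cos Z = (XZ² + ZY² − YX²)/(2·XZ·ZY) ≈ 0.20669, so ∠Z ≈ 78.07°.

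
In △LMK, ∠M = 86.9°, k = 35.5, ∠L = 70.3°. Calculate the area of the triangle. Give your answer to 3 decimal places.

The third angle is ∠K = 180° − ∠L − ∠M = 22.80°.
Law of sines: l = k·sin L/sin K ≈ 86.247.
Law of sines: m = k·sin M/sin K ≈ 91.475.
Area = ½·k·l·sin M ≈ 1528.7.

1528.651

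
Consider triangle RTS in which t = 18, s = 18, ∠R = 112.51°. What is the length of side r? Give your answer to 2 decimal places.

By the law of cosines, r² = t² + s² − 2·t·s·cos R = 896.08, so r ≈ 29.935.

29.93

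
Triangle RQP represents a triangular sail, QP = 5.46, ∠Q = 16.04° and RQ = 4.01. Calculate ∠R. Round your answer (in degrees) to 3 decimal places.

By the law of cosines, PR² = RQ² + QP² − 2·RQ·QP·cos Q = 3.8073, so PR ≈ 1.9512.
Law of cosines again: cos R = (PR² + RQ² − QP²)/(2·PR·RQ) ≈ -0.63419, so ∠R ≈ 129.36°.

∠R ≈ 129.360°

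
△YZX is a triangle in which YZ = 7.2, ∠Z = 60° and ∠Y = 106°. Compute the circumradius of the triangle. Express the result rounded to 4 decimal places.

R ≈ 14.8808

The third angle is ∠X = 180° − ∠Y − ∠Z = 14.00°.
Law of sines: ZX = YZ·sin Y/sin X ≈ 28.609.
Law of sines: XY = YZ·sin Z/sin X ≈ 25.774.
Circumradius = YZ/(2 sin X) ≈ 14.881.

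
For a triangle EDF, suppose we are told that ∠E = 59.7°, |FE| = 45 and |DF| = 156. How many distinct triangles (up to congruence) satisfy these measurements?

|FE|·sin E = 45·sin(59.7°) ≈ 38.85.
Since |DF| ≥ |FE|, exactly one triangle exists.

1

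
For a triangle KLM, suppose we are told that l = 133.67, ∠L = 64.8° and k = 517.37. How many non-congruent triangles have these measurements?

k·sin L = 517.37·sin(64.8°) ≈ 468.1.
Since l = 133.67 < 468.1 = k sin L, no triangle exists.

0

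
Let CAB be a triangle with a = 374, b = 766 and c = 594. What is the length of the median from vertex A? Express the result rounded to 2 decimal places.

Median from A: ½√(2·b² + 2·c² − a²) ≈ 659.41.

659.41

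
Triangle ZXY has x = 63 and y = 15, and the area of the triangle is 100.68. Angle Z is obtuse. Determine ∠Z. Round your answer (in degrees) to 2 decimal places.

∠Z ≈ 167.70°

From area = ½·x·y·sin Z, we get sin Z = 2·area/(x·y) ≈ 0.21308.
Taking the obtuse solution, ∠Z ≈ 167.70°.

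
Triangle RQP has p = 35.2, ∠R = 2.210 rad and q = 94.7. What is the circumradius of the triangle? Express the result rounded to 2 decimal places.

By the law of cosines, r² = q² + p² − 2·q·p·cos R = 14184, so r ≈ 119.1.
Area = ½·q·p·sin R ≈ 1337.7.
Circumradius = r/(2 sin R) ≈ 74.198.

74.20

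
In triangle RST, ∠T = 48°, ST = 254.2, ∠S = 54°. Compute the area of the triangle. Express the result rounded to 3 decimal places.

The third angle is ∠R = 180° − ∠S − ∠T = 78.00°.
Law of sines: TR = ST·sin S/sin R ≈ 210.25.
Law of sines: RS = ST·sin T/sin R ≈ 193.13.
Area = ½·ST·TR·sin T ≈ 19859.

area ≈ 19858.562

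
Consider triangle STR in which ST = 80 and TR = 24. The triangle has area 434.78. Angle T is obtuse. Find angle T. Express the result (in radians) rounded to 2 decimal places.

From area = ½·ST·TR·sin T, we get sin T = 2·area/(ST·TR) ≈ 0.45290.
Taking the obtuse solution, ∠T ≈ 2.672 rad.

2.67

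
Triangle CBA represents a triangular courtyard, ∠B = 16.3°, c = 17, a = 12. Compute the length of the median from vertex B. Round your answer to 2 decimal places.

By the law of cosines, b² = a² + c² − 2·a·c·cos B = 41.399, so b ≈ 6.4342.
Median from B: ½√(2·a² + 2·c² − b²) ≈ 14.358.

14.36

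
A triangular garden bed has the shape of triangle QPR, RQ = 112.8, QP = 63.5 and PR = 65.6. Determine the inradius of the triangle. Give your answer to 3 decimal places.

Semiperimeter s = (65.6 + 112.8 + 63.5)/2 = 120.95.
Heron's formula: area = √(120.95·55.35·8.15·57.45) ≈ 1770.5.
Inradius = area/s = 1770.5/120.95 ≈ 14.638.

r ≈ 14.638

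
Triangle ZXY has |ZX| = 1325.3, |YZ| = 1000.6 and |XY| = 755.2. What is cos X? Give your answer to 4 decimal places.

By the law of cosines, cos X = (|ZX|² + |XY|² − |YZ|²) / (2·|ZX|·|XY|) ≈ 0.66220, so ∠X ≈ 48.53°.

cos X ≈ 0.6622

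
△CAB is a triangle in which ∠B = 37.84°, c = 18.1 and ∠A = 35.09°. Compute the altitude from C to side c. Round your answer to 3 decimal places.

The third angle is ∠C = 180° − ∠A − ∠B = 107.07°.
Law of sines: a = c·sin A/sin C ≈ 10.885.
Law of sines: b = c·sin B/sin C ≈ 11.615.
Area = ½·c·a·sin B ≈ 60.429.
The altitude from C has length 2·area/c ≈ 6.6772.

6.677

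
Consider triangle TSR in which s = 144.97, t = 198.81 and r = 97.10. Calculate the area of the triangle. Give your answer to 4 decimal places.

area ≈ 6662.1224

Semiperimeter p = (198.81 + 144.97 + 97.1)/2 = 220.44.
Heron's formula: area = √(220.44·21.63·75.47·123.34) ≈ 6662.1.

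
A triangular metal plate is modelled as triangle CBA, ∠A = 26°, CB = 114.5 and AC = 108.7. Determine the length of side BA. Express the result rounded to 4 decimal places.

Law of sines: sin B = AC·sin A/CB ≈ 0.41617.
Since CB ≥ AC, only the acute value applies: ∠B ≈ 24.59°.
Then ∠C = 180° − ∠A − ∠B ≈ 129.41°.
Law of sines gives BA = CB·sin C/sin A ≈ 201.81.

201.8125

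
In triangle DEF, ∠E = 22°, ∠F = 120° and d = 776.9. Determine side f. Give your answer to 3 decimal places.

1092.833

The third angle is ∠D = 180° − ∠E − ∠F = 38.00°.
Law of sines: f = d·sin F/sin D ≈ 1092.8.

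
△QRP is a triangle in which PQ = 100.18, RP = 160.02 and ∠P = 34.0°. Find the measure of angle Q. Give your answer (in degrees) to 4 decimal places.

∠Q ≈ 109.9512°

By the law of cosines, QR² = RP² + PQ² − 2·RP·PQ·cos P = 9062.2, so QR ≈ 95.195.
Law of cosines again: cos Q = (PQ² + QR² − RP²)/(2·PQ·QR) ≈ -0.34122, so ∠Q ≈ 109.95°.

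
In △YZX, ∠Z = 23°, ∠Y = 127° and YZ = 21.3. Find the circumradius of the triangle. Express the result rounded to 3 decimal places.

R ≈ 21.300

The third angle is ∠X = 180° − ∠Y − ∠Z = 30.00°.
Law of sines: ZX = YZ·sin Y/sin X ≈ 34.022.
Law of sines: XY = YZ·sin Z/sin X ≈ 16.645.
Circumradius = YZ/(2 sin X) ≈ 21.3.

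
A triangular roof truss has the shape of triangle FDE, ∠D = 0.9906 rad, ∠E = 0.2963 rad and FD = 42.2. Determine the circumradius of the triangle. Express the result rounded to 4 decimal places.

72.2644

The third angle is ∠F = π − ∠D − ∠E = 1.8547 rad.
Law of sines: DE = FD·sin F/sin E ≈ 138.74.
Law of sines: EF = FD·sin D/sin E ≈ 120.88.
Circumradius = FD/(2 sin E) ≈ 72.264.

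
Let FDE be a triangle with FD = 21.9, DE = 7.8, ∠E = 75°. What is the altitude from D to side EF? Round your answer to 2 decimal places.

7.53

Law of sines: sin F = DE·sin E/FD ≈ 0.34403.
Since FD ≥ DE, only the acute value applies: ∠F ≈ 20.12°.
Then ∠D = 180° − ∠E − ∠F ≈ 84.88°.
Law of sines gives EF = FD·sin D/sin E ≈ 22.582.
Area = ½·FD·DE·sin D ≈ 85.069.
The altitude from D has length 2·area/EF ≈ 7.5342.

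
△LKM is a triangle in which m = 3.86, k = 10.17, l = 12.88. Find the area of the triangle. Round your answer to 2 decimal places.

Semiperimeter s = (12.88 + 10.17 + 3.86)/2 = 13.455.
Heron's formula: area = √(13.455·0.575·3.285·9.595) ≈ 15.616.

area ≈ 15.62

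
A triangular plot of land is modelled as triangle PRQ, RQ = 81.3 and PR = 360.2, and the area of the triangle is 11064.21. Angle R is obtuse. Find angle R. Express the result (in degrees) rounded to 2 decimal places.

130.92

From area = ½·PR·RQ·sin R, we get sin R = 2·area/(PR·RQ) ≈ 0.75564.
Taking the obtuse solution, ∠R ≈ 130.92°.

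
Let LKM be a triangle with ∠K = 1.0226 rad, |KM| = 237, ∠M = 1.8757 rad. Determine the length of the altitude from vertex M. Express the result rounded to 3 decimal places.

The third angle is ∠L = π − ∠K − ∠M = 0.2433 rad.
Law of sines: |ML| = |KM|·sin K/sin L ≈ 839.65.
Law of sines: |LK| = |KM|·sin M/sin L ≈ 938.43.
Area = ½·|KM|·|ML|·sin M ≈ 94909.
The altitude from M has length 2·area/|LK| ≈ 202.27.

h_M ≈ 202.271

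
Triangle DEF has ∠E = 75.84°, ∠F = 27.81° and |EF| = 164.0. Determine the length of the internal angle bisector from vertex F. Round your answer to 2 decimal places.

The third angle is ∠D = 180° − ∠E − ∠F = 76.35°.
Law of sines: |FD| = |EF|·sin E/sin D ≈ 163.64.
Law of sines: |DE| = |EF|·sin F/sin D ≈ 78.737.
The bisector from F has length 2·|EF|·|FD|·cos(∠F/2)/(|EF|+|FD|) ≈ 159.02.

t_F ≈ 159.02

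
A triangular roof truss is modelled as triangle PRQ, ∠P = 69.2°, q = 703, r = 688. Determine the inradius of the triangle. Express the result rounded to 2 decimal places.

By the law of cosines, p² = r² + q² − 2·r·q·cos P = 6.2405e+05, so p ≈ 789.97.
Area = ½·r·q·sin P ≈ 2.2607e+05.
Semiperimeter s = (789.97+688+703)/2 = 1090.5.
Inradius = area/s = 2.2607e+05/1090.5 ≈ 207.31.

207.31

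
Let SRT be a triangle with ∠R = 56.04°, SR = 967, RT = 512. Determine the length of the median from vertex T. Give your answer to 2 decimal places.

m_T ≈ 468.34

By the law of cosines, TS² = SR² + RT² − 2·SR·RT·cos R = 6.4409e+05, so TS ≈ 802.55.
Median from T: ½√(2·RT² + 2·TS² − SR²) ≈ 468.34.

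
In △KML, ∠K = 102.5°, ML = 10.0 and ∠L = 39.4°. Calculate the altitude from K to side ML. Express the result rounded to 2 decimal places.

The third angle is ∠M = 180° − ∠L − ∠K = 38.10°.
Law of sines: LK = ML·sin M/sin K ≈ 6.3202.
Law of sines: KM = ML·sin L/sin K ≈ 6.5014.
Area = ½·ML·LK·sin L ≈ 20.058.
The altitude from K has length 2·area/ML ≈ 4.0116.

h_K ≈ 4.01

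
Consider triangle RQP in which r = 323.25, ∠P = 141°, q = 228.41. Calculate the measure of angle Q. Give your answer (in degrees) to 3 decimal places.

By the law of cosines, p² = r² + q² − 2·r·q·cos P = 2.7142e+05, so p ≈ 520.98.
Law of cosines again: cos Q = (p² + r² − q²)/(2·p·r) ≈ 0.96118, so ∠Q ≈ 16.02°.

16.016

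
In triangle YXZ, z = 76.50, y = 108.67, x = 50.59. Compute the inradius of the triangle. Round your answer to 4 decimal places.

Semiperimeter s = (108.67 + 50.59 + 76.5)/2 = 117.88.
Heron's formula: area = √(117.88·9.21·67.29·41.38) ≈ 1738.7.
Inradius = area/s = 1738.7/117.88 ≈ 14.75.

r ≈ 14.7496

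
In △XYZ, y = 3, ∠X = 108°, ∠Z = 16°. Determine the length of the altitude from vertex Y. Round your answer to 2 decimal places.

The third angle is ∠Y = 180° − ∠Z − ∠X = 56.00°.
Law of sines: x = y·sin X/sin Y ≈ 3.4415.
Law of sines: z = y·sin Z/sin Y ≈ 0.99744.
Area = ½·y·x·sin Z ≈ 1.4229.
The altitude from Y has length 2·area/y ≈ 0.94862.

h_Y ≈ 0.95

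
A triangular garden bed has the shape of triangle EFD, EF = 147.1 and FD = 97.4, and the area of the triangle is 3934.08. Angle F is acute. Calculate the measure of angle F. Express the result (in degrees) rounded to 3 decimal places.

33.310

From area = ½·EF·FD·sin F, we get sin F = 2·area/(EF·FD) ≈ 0.54916.
Taking the acute solution, ∠F ≈ 33.31°.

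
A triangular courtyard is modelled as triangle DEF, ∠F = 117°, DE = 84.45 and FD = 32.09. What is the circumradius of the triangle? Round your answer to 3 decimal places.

47.390

Law of sines: sin E = FD·sin F/DE ≈ 0.33857.
Since DE ≥ FD, only the acute value applies: ∠E ≈ 19.79°.
Then ∠D = 180° − ∠F − ∠E ≈ 43.21°.
Law of sines gives EF = DE·sin D/sin F ≈ 64.894.
Circumradius = DE/(2 sin F) ≈ 47.39.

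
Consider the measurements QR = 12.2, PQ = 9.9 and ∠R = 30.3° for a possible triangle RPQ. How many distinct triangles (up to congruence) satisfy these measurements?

QR·sin R = 12.2·sin(30.3°) ≈ 6.155.
Since QR sin R < PQ < QR (6.155 < 9.9 < 12.2), two triangles exist.

2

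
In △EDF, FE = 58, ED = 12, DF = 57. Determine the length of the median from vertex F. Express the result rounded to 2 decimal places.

57.19

Median from F: ½√(2·DF² + 2·FE² − ED²) ≈ 57.188.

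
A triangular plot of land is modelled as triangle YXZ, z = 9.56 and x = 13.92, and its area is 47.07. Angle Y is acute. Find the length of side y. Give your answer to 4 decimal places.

9.8512

From area = ½·x·z·sin Y, we get sin Y = 2·area/(x·z) ≈ 0.70742.
Taking the acute solution, ∠Y ≈ 45.03°.
Law of cosines then gives y ≈ 9.8512.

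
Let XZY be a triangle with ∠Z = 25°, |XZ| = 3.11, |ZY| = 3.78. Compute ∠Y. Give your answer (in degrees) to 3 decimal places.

∠Y ≈ 53.816°

By the law of cosines, |YX|² = |XZ|² + |ZY|² − 2·|XZ|·|ZY|·cos Z = 2.6518, so |YX| ≈ 1.6284.
Law of cosines again: cos Y = (|ZY|² + |YX|² − |XZ|²)/(2·|ZY|·|YX|) ≈ 0.59038, so ∠Y ≈ 53.82°.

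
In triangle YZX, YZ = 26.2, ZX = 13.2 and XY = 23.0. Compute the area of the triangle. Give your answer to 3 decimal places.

151.742

Semiperimeter s = (13.2 + 23 + 26.2)/2 = 31.2.
Heron's formula: area = √(31.2·18·8.2·5) ≈ 151.74.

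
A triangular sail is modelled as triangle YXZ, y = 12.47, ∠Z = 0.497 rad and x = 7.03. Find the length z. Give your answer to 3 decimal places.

7.128

By the law of cosines, z² = y² + x² − 2·y·x·cos Z = 50.805, so z ≈ 7.1278.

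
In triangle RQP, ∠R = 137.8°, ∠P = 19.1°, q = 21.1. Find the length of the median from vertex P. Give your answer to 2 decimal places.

m_P ≈ 28.24

The third angle is ∠Q = 180° − ∠P − ∠R = 23.10°.
Law of sines: r = q·sin R/sin Q ≈ 36.125.
Law of sines: p = q·sin P/sin Q ≈ 17.598.
Median from P: ½√(2·r² + 2·q² − p²) ≈ 28.244.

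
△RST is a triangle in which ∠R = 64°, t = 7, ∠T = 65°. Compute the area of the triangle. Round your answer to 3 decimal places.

The third angle is ∠S = 180° − ∠T − ∠R = 51.00°.
Law of sines: r = t·sin R/sin T ≈ 6.942.
Law of sines: s = t·sin S/sin T ≈ 6.0024.
Area = ½·t·r·sin S ≈ 18.882.

18.882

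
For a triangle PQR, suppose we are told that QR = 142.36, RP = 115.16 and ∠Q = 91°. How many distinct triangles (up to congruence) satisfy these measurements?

0

QR·sin Q = 142.36·sin(91°) ≈ 142.3.
Since ∠Q is not acute, a triangle exists only if RP > QR; here RP ≤ QR, so there is no triangle.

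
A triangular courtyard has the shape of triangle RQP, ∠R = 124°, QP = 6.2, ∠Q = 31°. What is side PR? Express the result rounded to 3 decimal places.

The third angle is ∠P = 180° − ∠R − ∠Q = 25.00°.
Law of sines: PR = QP·sin Q/sin R ≈ 3.8517.

3.852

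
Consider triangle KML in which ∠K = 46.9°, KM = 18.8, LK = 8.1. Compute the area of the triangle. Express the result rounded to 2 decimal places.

Area = ½·LK·KM·sin K ≈ 55.595.

area ≈ 55.59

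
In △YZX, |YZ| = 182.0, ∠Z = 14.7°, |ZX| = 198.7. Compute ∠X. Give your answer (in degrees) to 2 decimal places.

∠X ≈ 63.87°

By the law of cosines, |XY|² = |YZ|² + |ZX|² − 2·|YZ|·|ZX|·cos Z = 2646.3, so |XY| ≈ 51.442.
Law of cosines again: cos X = (|ZX|² + |XY|² − |YZ|²)/(2·|ZX|·|XY|) ≈ 0.44044, so ∠X ≈ 63.87°.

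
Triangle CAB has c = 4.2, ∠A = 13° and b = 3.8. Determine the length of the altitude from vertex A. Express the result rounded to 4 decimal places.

h_A ≈ 3.6302

By the law of cosines, a² = b² + c² − 2·b·c·cos A = 0.97811, so a ≈ 0.98899.
Area = ½·b·c·sin A ≈ 1.7951.
The altitude from A has length 2·area/a ≈ 3.6302.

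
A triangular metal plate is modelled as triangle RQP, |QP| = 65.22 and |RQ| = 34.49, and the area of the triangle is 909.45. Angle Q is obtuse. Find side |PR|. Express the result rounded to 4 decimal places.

89.9453

From area = ½·|RQ|·|QP|·sin Q, we get sin Q = 2·area/(|RQ|·|QP|) ≈ 0.80860.
Taking the obtuse solution, ∠Q ≈ 126.04°.
Law of cosines then gives |PR| ≈ 89.945.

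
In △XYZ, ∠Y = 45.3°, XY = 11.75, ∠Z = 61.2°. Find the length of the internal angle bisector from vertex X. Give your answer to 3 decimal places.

The third angle is ∠X = 180° − ∠Y − ∠Z = 73.50°.
Law of sines: YZ = XY·sin X/sin Z ≈ 12.856.
Law of sines: ZX = XY·sin Y/sin Z ≈ 9.5308.
The bisector from X has length 2·ZX·XY·cos(∠X/2)/(ZX+XY) ≈ 8.4329.

t_X ≈ 8.433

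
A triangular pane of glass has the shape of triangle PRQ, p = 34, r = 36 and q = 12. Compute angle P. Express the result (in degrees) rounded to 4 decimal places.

70.8099

By the law of cosines, cos P = (r² + q² − p²) / (2·r·q) ≈ 0.32870, so ∠P ≈ 70.81°.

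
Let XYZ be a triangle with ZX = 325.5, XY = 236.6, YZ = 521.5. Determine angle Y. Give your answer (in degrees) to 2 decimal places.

∠Y ≈ 25.90°

By the law of cosines, cos Y = (XY² + YZ² − ZX²) / (2·XY·YZ) ≈ 0.89958, so ∠Y ≈ 25.90°.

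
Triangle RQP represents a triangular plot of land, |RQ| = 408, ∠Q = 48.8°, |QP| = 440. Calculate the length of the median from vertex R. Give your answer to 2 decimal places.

By the law of cosines, |PR|² = |RQ|² + |QP|² − 2·|RQ|·|QP|·cos Q = 1.2357e+05, so |PR| ≈ 351.52.
Median from R: ½√(2·|PR|² + 2·|RQ|² − |QP|²) ≈ 310.83.

m_R ≈ 310.83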